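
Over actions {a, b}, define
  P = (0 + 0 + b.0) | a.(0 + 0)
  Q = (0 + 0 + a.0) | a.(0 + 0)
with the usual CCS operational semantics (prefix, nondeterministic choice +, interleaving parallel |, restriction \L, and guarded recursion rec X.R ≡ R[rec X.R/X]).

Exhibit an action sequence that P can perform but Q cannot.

b

P's transition system — 4 states:
  s0 = (0 + 0 + b.0) | a.(0 + 0) :: ··a··> s1, ··b··> s2
  s1 = (0 + 0 + b.0) | (0 + 0) :: ··b··> s3
  s2 = 0 | a.(0 + 0) :: ··a··> s3
  s3 = 0 | (0 + 0) :: ∅
Q's transition system — 4 states:
  t0 = (0 + 0 + a.0) | a.(0 + 0) :: ··a··> t1, ··a··> t2
  t1 = (0 + 0 + a.0) | (0 + 0) :: ··a··> t3
  t2 = 0 | a.(0 + 0) :: ··a··> t3
  t3 = 0 | (0 + 0) :: ∅
Run σ = ⟨b⟩ on P: start {s0}
  [1] b ⇒ {s2}
  — P admits the full trace.
Run σ = ⟨b⟩ on Q: start {t0}
  [1] b ⇒ ∅ (Q stuck)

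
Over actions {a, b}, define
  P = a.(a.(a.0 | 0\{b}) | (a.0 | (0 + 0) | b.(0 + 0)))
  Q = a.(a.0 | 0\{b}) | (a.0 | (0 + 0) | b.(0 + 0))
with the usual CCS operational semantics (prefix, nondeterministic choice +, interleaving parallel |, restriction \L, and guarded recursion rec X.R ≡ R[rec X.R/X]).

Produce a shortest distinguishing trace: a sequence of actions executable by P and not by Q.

LTS(P): 13 reachable states
  u0 = a.(a.(a.0 | 0\{b}) | (a.0 | (0 + 0) | b.(0 + 0))) ⊢ -a-> u1
  u1 = a.(a.0 | 0\{b}) | (a.0 | (0 + 0) | b.(0 + 0)) ⊢ -a-> u2, -a-> u3, -b-> u4
  u2 = a.(a.0 | 0\{b}) | (0 | (0 + 0) | b.(0 + 0)) ⊢ -a-> u5, -b-> u6
  u3 = a.0 | 0\{b} | (a.0 | (0 + 0) | b.(0 + 0)) ⊢ -a-> u5, -a-> u7, -b-> u8
  u4 = a.(a.0 | 0\{b}) | (a.0 | (0 + 0) | (0 + 0)) ⊢ -a-> u6, -a-> u8
  u5 = a.0 | 0\{b} | (0 | (0 + 0) | b.(0 + 0)) ⊢ -a-> u9, -b-> u10
  u6 = a.(a.0 | 0\{b}) | (0 | (0 + 0) | (0 + 0)) ⊢ -a-> u10
  u7 = 0 | 0\{b} | (a.0 | (0 + 0) | b.(0 + 0)) ⊢ -a-> u9, -b-> u11
  u8 = a.0 | 0\{b} | (a.0 | (0 + 0) | (0 + 0)) ⊢ -a-> u10, -a-> u11
  u9 = 0 | 0\{b} | (0 | (0 + 0) | b.(0 + 0)) ⊢ -b-> u12
  u10 = a.0 | 0\{b} | (0 | (0 + 0) | (0 + 0)) ⊢ -a-> u12
  u11 = 0 | 0\{b} | (a.0 | (0 + 0) | (0 + 0)) ⊢ -a-> u12
  u12 = 0 | 0\{b} | (0 | (0 + 0) | (0 + 0)) ⊢ deadlocked
LTS(Q): 12 reachable states
  v0 = a.(a.0 | 0\{b}) | (a.0 | (0 + 0) | b.(0 + 0)) ⊢ -a-> v1, -a-> v2, -b-> v3
  v1 = a.(a.0 | 0\{b}) | (0 | (0 + 0) | b.(0 + 0)) ⊢ -a-> v4, -b-> v5
  v2 = a.0 | 0\{b} | (a.0 | (0 + 0) | b.(0 + 0)) ⊢ -a-> v4, -a-> v6, -b-> v7
  v3 = a.(a.0 | 0\{b}) | (a.0 | (0 + 0) | (0 + 0)) ⊢ -a-> v5, -a-> v7
  v4 = a.0 | 0\{b} | (0 | (0 + 0) | b.(0 + 0)) ⊢ -a-> v8, -b-> v9
  v5 = a.(a.0 | 0\{b}) | (0 | (0 + 0) | (0 + 0)) ⊢ -a-> v9
  v6 = 0 | 0\{b} | (a.0 | (0 + 0) | b.(0 + 0)) ⊢ -a-> v8, -b-> v10
  v7 = a.0 | 0\{b} | (a.0 | (0 + 0) | (0 + 0)) ⊢ -a-> v10, -a-> v9
  v8 = 0 | 0\{b} | (0 | (0 + 0) | b.(0 + 0)) ⊢ -b-> v11
  v9 = a.0 | 0\{b} | (0 | (0 + 0) | (0 + 0)) ⊢ -a-> v11
  v10 = 0 | 0\{b} | (a.0 | (0 + 0) | (0 + 0)) ⊢ -a-> v11
  v11 = 0 | 0\{b} | (0 | (0 + 0) | (0 + 0)) ⊢ deadlocked
Run σ = ⟨aaaa⟩ on P: start {u0}
  after a @ step 1: {u1}
  after a @ step 2: {u2, u3}
  after a @ step 3: {u5, u7}
  after a @ step 4: {u9}
  P completes σ.
Run σ = ⟨aaaa⟩ on Q: start {v0}
  after a @ step 1: {v1, v2}
  after a @ step 2: {v4, v6}
  after a @ step 3: {v8}
  after a @ step 4: ∅  — Q cannot continue

aaaa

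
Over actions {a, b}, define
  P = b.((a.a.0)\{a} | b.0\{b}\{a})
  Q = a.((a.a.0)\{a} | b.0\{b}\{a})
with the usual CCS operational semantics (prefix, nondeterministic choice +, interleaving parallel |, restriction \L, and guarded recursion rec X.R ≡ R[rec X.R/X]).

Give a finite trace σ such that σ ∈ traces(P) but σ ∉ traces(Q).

b

Reachable graph of P (3 states):
  p0 = b.((a.a.0)\{a} | b.0\{b}\{a}) → -b-> p1
  p1 = (a.a.0)\{a} | b.0\{b}\{a} → -b-> p2
  p2 = (a.a.0)\{a} | 0\{b}\{a} → (no moves)
Reachable graph of Q (3 states):
  q0 = a.((a.a.0)\{a} | b.0\{b}\{a}) → -a-> q1
  q1 = (a.a.0)\{a} | b.0\{b}\{a} → -b-> q2
  q2 = (a.a.0)\{a} | 0\{b}\{a} → (no moves)
Executing b from P (initial set {p0}):
  step 1 (b): {p1}
  ✓ P
Executing b from Q (initial set {q0}):
  step 1 (b): ∅ (Q stuck)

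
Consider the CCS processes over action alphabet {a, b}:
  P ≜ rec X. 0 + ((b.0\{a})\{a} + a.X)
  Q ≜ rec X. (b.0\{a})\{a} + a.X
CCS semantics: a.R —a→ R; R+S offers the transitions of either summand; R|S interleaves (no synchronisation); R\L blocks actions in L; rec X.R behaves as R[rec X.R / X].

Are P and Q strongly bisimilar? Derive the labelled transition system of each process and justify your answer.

Reachable graph of P (2 states):
  s0 = rec X. 0 + ((b.0\{a})\{a} + a.X) ⊢ --a--▸ s0, --b--▸ s1
  s1 = 0\{a}\{a} ⊢ stopped
Reachable graph of Q (2 states):
  t0 = rec X. (b.0\{a})\{a} + a.X ⊢ --a--▸ t0, --b--▸ t1
  t1 = 0\{a}\{a} ⊢ stopped
Partition-refinement fixed point:
  B0 = {s0, t0}
  B1 = {s1, t1}
s0 ∈ B0, t0 ∈ B0 → same block

bisimilar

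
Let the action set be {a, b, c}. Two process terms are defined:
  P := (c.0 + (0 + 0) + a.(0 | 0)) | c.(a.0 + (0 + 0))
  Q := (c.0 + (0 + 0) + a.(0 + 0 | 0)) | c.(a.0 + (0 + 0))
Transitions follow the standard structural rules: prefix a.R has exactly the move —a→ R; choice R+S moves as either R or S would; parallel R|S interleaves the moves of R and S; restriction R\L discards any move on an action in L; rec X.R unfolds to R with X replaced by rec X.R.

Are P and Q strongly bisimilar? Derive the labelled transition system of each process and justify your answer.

P's transition system — 9 states:
  p0 = (c.0 + (0 + 0) + a.(0 | 0)) | c.(a.0 + (0 + 0)) :: =a=> p1, =c=> p2, =c=> p3
  p1 = 0 | 0 | c.(a.0 + (0 + 0)) :: =c=> p4
  p2 = (c.0 + (0 + 0) + a.(0 | 0)) | (a.0 + (0 + 0)) :: =a=> p4, =a=> p5, =c=> p6
  p3 = 0 | c.(a.0 + (0 + 0)) :: =c=> p6
  p4 = 0 | 0 | (a.0 + (0 + 0)) :: =a=> p7
  p5 = (c.0 + (0 + 0) + a.(0 | 0)) | 0 :: =a=> p7, =c=> p8
  p6 = 0 | (a.0 + (0 + 0)) :: =a=> p8
  p7 = 0 | 0 | 0 :: ·
  p8 = 0 | 0 :: ·
Q's transition system — 9 states:
  q0 = (c.0 + (0 + 0) + a.(0 + 0 | 0)) | c.(a.0 + (0 + 0)) :: =a=> q1, =c=> q2, =c=> q3
  q1 = (0 + 0 | 0) | c.(a.0 + (0 + 0)) :: =c=> q4
  q2 = (c.0 + (0 + 0) + a.(0 + 0 | 0)) | (a.0 + (0 + 0)) :: =a=> q4, =a=> q5, =c=> q6
  q3 = 0 | c.(a.0 + (0 + 0)) :: =c=> q6
  q4 = (0 + 0 | 0) | (a.0 + (0 + 0)) :: =a=> q7
  q5 = (c.0 + (0 + 0) + a.(0 + 0 | 0)) | 0 :: =a=> q7, =c=> q8
  q6 = 0 | (a.0 + (0 + 0)) :: =a=> q8
  q7 = (0 + 0 | 0) | 0 :: ·
  q8 = 0 | 0 :: ·
Bisimilarity quotient blocks:
  B0 = {p0, q0}
  B1 = {p1, p3, q1, q3}
  B2 = {p4, p6, q4, q6}
  B3 = {p7, p8, q7, q8}
  B4 = {p2, q2}
  B5 = {p5, q5}
p0 ∈ B0, q0 ∈ B0 → same block

YES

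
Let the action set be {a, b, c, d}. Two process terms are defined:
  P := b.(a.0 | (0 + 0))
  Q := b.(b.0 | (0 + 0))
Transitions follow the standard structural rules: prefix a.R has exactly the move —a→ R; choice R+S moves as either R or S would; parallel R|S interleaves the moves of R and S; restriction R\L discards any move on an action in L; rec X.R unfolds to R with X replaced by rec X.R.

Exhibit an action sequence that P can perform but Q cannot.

Reachable graph of P (3 states):
  u0 = b.(a.0 | (0 + 0)) → =b=> u1
  u1 = a.0 | (0 + 0) → =a=> u2
  u2 = 0 | (0 + 0) → (no moves)
Reachable graph of Q (3 states):
  v0 = b.(b.0 | (0 + 0)) → =b=> v1
  v1 = b.0 | (0 + 0) → =b=> v2
  v2 = 0 | (0 + 0) → (no moves)
Trace ⟨ba⟩ through P, begin at {u0}:
  [1] b ⇒ {u1}
  [2] a ⇒ {u2}
  — P admits the full trace.
Trace ⟨ba⟩ through Q, begin at {v0}:
  [1] b ⇒ {v1}
  [2] a ⇒ no successor for Q

ba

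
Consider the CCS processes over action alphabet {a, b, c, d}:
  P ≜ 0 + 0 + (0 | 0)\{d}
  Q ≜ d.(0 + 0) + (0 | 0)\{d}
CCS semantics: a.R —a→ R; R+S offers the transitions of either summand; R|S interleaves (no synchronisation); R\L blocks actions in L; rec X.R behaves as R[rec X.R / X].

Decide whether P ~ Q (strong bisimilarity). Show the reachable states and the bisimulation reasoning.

P's transition system — 1 states:
  s0 = 0 + 0 + (0 | 0)\{d} :: ∅
Q's transition system — 2 states:
  t0 = d.(0 + 0) + (0 | 0)\{d} :: =d=> t1
  t1 = 0 + 0 :: ∅
Partition-refinement fixed point:
  B0 = {s0, t1}
  B1 = {t0}
s0 ∈ B0, t0 ∈ B1 → different blocks

not bisimilar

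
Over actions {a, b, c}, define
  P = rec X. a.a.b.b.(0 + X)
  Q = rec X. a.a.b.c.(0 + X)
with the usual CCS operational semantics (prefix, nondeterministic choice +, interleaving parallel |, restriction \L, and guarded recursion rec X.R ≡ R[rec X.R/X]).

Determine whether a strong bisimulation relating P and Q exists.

LTS(P): 5 reachable states
  p0 = rec X. a.a.b.b.(0 + X) | ··a··> p1
  p1 = a.b.b.(0 + (rec X. a.a.b.b.(0 + X))) | ··a··> p2
  p2 = b.b.(0 + (rec X. a.a.b.b.(0 + X))) | ··b··> p3
  p3 = b.(0 + (rec X. a.a.b.b.(0 + X))) | ··b··> p4
  p4 = 0 + (rec X. a.a.b.b.(0 + X)) | ··a··> p1
LTS(Q): 5 reachable states
  q0 = rec X. a.a.b.c.(0 + X) | ··a··> q1
  q1 = a.b.c.(0 + (rec X. a.a.b.c.(0 + X))) | ··a··> q2
  q2 = b.c.(0 + (rec X. a.a.b.c.(0 + X))) | ··b··> q3
  q3 = c.(0 + (rec X. a.a.b.c.(0 + X))) | ··c··> q4
  q4 = 0 + (rec X. a.a.b.c.(0 + X)) | ··a··> q1
Partition-refinement fixed point:
  B0 = {p0, p4}
  B1 = {p1}
  B2 = {p2}
  B3 = {p3}
  B4 = {q0, q4}
  B5 = {q1}
  B6 = {q2}
  B7 = {q3}
p0 ∈ B0, q0 ∈ B4 → different blocks

NO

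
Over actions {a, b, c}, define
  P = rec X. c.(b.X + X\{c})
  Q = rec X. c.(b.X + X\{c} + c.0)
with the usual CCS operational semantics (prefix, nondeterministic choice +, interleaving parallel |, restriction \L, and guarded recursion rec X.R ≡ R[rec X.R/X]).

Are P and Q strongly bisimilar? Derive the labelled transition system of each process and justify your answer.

not bisimilar

LTS(P): 2 reachable states
  s0 = rec X. c.(b.X + X\{c}) | --c--▸ s1
  s1 = b.(rec X. c.(b.X + X\{c})) + (rec X. c.(b.X + X\{c}))\{c} | --b--▸ s0
LTS(Q): 3 reachable states
  t0 = rec X. c.(b.X + X\{c} + c.0) | --c--▸ t1
  t1 = b.(rec X. c.(b.X + X\{c} + c.0)) + (rec X. c.(b.X + X\{c} + c.0))\{c} + c.0 | --b--▸ t0, --c--▸ t2
  t2 = 0 | ·
Bisimilarity quotient blocks:
  B0 = {s0}
  B1 = {s1}
  B2 = {t0}
  B3 = {t1}
  B4 = {t2}
s0 ∈ B0, t0 ∈ B2 → different blocks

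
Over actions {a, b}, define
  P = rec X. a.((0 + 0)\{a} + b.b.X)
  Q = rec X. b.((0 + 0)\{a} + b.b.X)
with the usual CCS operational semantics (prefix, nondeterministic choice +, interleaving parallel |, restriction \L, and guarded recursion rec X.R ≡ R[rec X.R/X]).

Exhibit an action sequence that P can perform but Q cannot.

a

LTS(P): 3 reachable states
  p0 = rec X. a.((0 + 0)\{a} + b.b.X) | -a-> p1
  p1 = (0 + 0)\{a} + b.b.(rec X. a.((0 + 0)\{a} + b.b.X)) | -b-> p2
  p2 = b.(rec X. a.((0 + 0)\{a} + b.b.X)) | -b-> p0
LTS(Q): 3 reachable states
  q0 = rec X. b.((0 + 0)\{a} + b.b.X) | -b-> q1
  q1 = (0 + 0)\{a} + b.b.(rec X. b.((0 + 0)\{a} + b.b.X)) | -b-> q2
  q2 = b.(rec X. b.((0 + 0)\{a} + b.b.X)) | -b-> q0
Executing a from P (initial set {p0}):
  step 1 (a): {p1}
  — P admits the full trace.
Executing a from Q (initial set {q0}):
  step 1 (a): no successor for Q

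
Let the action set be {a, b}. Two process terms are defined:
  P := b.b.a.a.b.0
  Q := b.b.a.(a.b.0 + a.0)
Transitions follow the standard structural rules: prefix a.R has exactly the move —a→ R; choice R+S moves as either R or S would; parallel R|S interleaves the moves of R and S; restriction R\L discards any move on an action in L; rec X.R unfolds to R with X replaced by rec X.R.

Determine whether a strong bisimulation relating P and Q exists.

NO

P's transition system — 6 states:
  p0 = b.b.a.a.b.0 | =b=> p1
  p1 = b.a.a.b.0 | =b=> p2
  p2 = a.a.b.0 | =a=> p3
  p3 = a.b.0 | =a=> p4
  p4 = b.0 | =b=> p5
  p5 = 0 | ·
Q's transition system — 6 states:
  q0 = b.b.a.(a.b.0 + a.0) | =b=> q1
  q1 = b.a.(a.b.0 + a.0) | =b=> q2
  q2 = a.(a.b.0 + a.0) | =a=> q3
  q3 = a.b.0 + a.0 | =a=> q4, =a=> q5
  q4 = 0 | ·
  q5 = b.0 | =b=> q4
Coarsest stable partition (strong bisimilarity classes):
  B0 = {p0}
  B1 = {p1}
  B2 = {p2}
  B3 = {p3}
  B4 = {p4, q5}
  B5 = {p5, q4}
  B6 = {q0}
  B7 = {q1}
  B8 = {q2}
  B9 = {q3}
p0 ∈ B0, q0 ∈ B6 → different blocks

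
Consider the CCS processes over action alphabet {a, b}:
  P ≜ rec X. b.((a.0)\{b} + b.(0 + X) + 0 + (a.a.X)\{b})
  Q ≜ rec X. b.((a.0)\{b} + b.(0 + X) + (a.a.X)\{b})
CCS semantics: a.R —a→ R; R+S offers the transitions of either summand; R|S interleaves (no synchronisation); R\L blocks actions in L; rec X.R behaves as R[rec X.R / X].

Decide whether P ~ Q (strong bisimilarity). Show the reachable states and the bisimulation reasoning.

Reachable graph of P (6 states):
  s0 = rec X. b.((a.0)\{b} + b.(0 + X) + 0 + (a.a.X)\{b}) | —b→ s1
  s1 = (a.0)\{b} + b.(0 + (rec X. b.((a.0)\{b} + b.(0 + X) + 0 + (a.a.X)\{b}))) + 0 + (a.a.(rec X. b.((a.0)\{b} + b.(0 + X) + 0 + (a.a.X)\{b})))\{b} | —a→ s2, —a→ s3, —b→ s4
  s2 = (a.(rec X. b.((a.0)\{b} + b.(0 + X) + 0 + (a.a.X)\{b})))\{b} | —a→ s5
  s3 = 0\{b} | ·
  s4 = 0 + (rec X. b.((a.0)\{b} + b.(0 + X) + 0 + (a.a.X)\{b})) | —b→ s1
  s5 = (rec X. b.((a.0)\{b} + b.(0 + X) + 0 + (a.a.X)\{b}))\{b} | ·
Reachable graph of Q (6 states):
  t0 = rec X. b.((a.0)\{b} + b.(0 + X) + (a.a.X)\{b}) | —b→ t1
  t1 = (a.0)\{b} + b.(0 + (rec X. b.((a.0)\{b} + b.(0 + X) + (a.a.X)\{b}))) + (a.a.(rec X. b.((a.0)\{b} + b.(0 + X) + (a.a.X)\{b})))\{b} | —a→ t2, —a→ t3, —b→ t4
  t2 = (a.(rec X. b.((a.0)\{b} + b.(0 + X) + (a.a.X)\{b})))\{b} | —a→ t5
  t3 = 0\{b} | ·
  t4 = 0 + (rec X. b.((a.0)\{b} + b.(0 + X) + (a.a.X)\{b})) | —b→ t1
  t5 = (rec X. b.((a.0)\{b} + b.(0 + X) + (a.a.X)\{b}))\{b} | ·
Bisimilarity quotient blocks:
  B0 = {s0, s4, t0, t4}
  B1 = {s1, t1}
  B2 = {s3, s5, t3, t5}
  B3 = {s2, t2}
s0 ∈ B0, t0 ∈ B0 → same block

P ~ Q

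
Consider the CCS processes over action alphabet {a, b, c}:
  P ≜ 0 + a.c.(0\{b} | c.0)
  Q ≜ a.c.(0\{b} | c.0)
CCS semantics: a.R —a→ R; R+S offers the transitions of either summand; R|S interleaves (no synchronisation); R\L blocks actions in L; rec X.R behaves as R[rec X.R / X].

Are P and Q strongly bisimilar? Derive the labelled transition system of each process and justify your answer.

bisimilar

P's transition system — 4 states:
  s0 = 0 + a.c.(0\{b} | c.0) → =a=> s1
  s1 = c.(0\{b} | c.0) → =c=> s2
  s2 = 0\{b} | c.0 → =c=> s3
  s3 = 0\{b} | 0 → ·
Q's transition system — 4 states:
  t0 = a.c.(0\{b} | c.0) → =a=> t1
  t1 = c.(0\{b} | c.0) → =c=> t2
  t2 = 0\{b} | c.0 → =c=> t3
  t3 = 0\{b} | 0 → ·
Bisimilarity quotient blocks:
  B0 = {s0, t0}
  B1 = {s1, t1}
  B2 = {s2, t2}
  B3 = {s3, t3}
s0 ∈ B0, t0 ∈ B0 → same block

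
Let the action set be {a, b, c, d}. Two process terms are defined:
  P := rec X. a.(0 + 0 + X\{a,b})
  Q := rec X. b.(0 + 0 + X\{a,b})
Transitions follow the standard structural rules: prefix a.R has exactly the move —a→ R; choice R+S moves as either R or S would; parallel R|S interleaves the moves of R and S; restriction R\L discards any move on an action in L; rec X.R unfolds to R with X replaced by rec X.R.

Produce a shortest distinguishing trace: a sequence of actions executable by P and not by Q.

Reachable graph of P (2 states):
  p0 = rec X. a.(0 + 0 + X\{a,b}) → ··a··> p1
  p1 = 0 + 0 + (rec X. a.(0 + 0 + X\{a,b}))\{a,b} → deadlocked
Reachable graph of Q (2 states):
  q0 = rec X. b.(0 + 0 + X\{a,b}) → ··b··> q1
  q1 = 0 + 0 + (rec X. b.(0 + 0 + X\{a,b}))\{a,b} → deadlocked
Trace ⟨a⟩ through P, begin at {p0}:
  after a @ step 1: {p1}
  — P admits the full trace.
Trace ⟨a⟩ through Q, begin at {q0}:
  after a @ step 1: ∅ (Q stuck)

a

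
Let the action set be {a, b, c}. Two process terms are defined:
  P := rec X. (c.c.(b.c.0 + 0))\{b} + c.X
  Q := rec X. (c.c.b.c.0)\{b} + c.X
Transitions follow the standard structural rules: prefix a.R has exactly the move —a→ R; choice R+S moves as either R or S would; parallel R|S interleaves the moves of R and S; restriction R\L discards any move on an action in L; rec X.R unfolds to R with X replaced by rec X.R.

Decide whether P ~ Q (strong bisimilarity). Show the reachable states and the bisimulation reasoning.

P's transition system — 3 states:
  u0 = rec X. (c.c.(b.c.0 + 0))\{b} + c.X has moves -c-> u0, -c-> u1
  u1 = (c.(b.c.0 + 0))\{b} has moves -c-> u2
  u2 = (b.c.0 + 0)\{b} has moves ∅
Q's transition system — 3 states:
  v0 = rec X. (c.c.b.c.0)\{b} + c.X has moves -c-> v0, -c-> v1
  v1 = (c.b.c.0)\{b} has moves -c-> v2
  v2 = (b.c.0)\{b} has moves ∅
Partition-refinement fixed point:
  B0 = {u0, v0}
  B1 = {u1, v1}
  B2 = {u2, v2}
u0 ∈ B0, v0 ∈ B0 → same block

P ~ Q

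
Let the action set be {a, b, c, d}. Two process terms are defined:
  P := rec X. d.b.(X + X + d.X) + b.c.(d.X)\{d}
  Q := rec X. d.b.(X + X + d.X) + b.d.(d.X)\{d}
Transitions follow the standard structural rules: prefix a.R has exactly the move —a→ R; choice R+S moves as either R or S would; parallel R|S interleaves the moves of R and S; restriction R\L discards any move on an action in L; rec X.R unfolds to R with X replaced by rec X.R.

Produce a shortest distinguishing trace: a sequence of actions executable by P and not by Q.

bc

LTS(P): 5 reachable states
  s0 = rec X. d.b.(X + X + d.X) + b.c.(d.X)\{d} ⊢ =b=> s1, =d=> s2
  s1 = c.(d.(rec X. d.b.(X + X + d.X) + b.c.(d.X)\{d}))\{d} ⊢ =c=> s3
  s2 = b.((rec X. d.b.(X + X + d.X) + b.c.(d.X)\{d}) + (rec X. d.b.(X + X + d.X) + b.c.(d.X)\{d}) + d.(rec X. d.b.(X + X + d.X) + b.c.(d.X)\{d})) ⊢ =b=> s4
  s3 = (d.(rec X. d.b.(X + X + d.X) + b.c.(d.X)\{d}))\{d} ⊢ ∅
  s4 = (rec X. d.b.(X + X + d.X) + b.c.(d.X)\{d}) + (rec X. d.b.(X + X + d.X) + b.c.(d.X)\{d}) + d.(rec X. d.b.(X + X + d.X) + b.c.(d.X)\{d}) ⊢ =b=> s1, =d=> s0, =d=> s2
LTS(Q): 5 reachable states
  t0 = rec X. d.b.(X + X + d.X) + b.d.(d.X)\{d} ⊢ =b=> t1, =d=> t2
  t1 = d.(d.(rec X. d.b.(X + X + d.X) + b.d.(d.X)\{d}))\{d} ⊢ =d=> t3
  t2 = b.((rec X. d.b.(X + X + d.X) + b.d.(d.X)\{d}) + (rec X. d.b.(X + X + d.X) + b.d.(d.X)\{d}) + d.(rec X. d.b.(X + X + d.X) + b.d.(d.X)\{d})) ⊢ =b=> t4
  t3 = (d.(rec X. d.b.(X + X + d.X) + b.d.(d.X)\{d}))\{d} ⊢ ∅
  t4 = (rec X. d.b.(X + X + d.X) + b.d.(d.X)\{d}) + (rec X. d.b.(X + X + d.X) + b.d.(d.X)\{d}) + d.(rec X. d.b.(X + X + d.X) + b.d.(d.X)\{d}) ⊢ =b=> t1, =d=> t0, =d=> t2
Executing bc from P (initial set {s0}):
  after b @ step 1: {s1}
  after c @ step 2: {s3}
  ✓ P
Executing bc from Q (initial set {t0}):
  after b @ step 1: {t1}
  after c @ step 2: no successor for Q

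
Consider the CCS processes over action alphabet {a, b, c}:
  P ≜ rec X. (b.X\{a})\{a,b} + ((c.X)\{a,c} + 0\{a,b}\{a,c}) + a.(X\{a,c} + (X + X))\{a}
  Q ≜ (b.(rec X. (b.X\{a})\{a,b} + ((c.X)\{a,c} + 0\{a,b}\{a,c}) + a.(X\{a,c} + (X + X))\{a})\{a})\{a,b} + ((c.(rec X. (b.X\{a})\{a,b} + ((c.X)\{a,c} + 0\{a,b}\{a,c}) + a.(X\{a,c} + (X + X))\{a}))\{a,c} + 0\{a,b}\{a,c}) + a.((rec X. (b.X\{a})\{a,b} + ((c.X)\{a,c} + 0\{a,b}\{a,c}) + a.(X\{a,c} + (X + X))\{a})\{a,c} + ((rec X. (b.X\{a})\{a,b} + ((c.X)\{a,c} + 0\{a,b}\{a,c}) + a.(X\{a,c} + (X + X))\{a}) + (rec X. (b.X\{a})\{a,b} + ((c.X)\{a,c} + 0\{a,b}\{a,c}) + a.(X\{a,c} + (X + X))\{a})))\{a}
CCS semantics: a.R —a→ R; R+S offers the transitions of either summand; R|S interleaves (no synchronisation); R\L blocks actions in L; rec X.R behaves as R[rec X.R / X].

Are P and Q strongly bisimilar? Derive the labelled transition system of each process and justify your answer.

YES

Reachable graph of P (2 states):
  u0 = rec X. (b.X\{a})\{a,b} + ((c.X)\{a,c} + 0\{a,b}\{a,c}) + a.(X\{a,c} + (X + X))\{a} → =a=> u1
  u1 = ((rec X. (b.X\{a})\{a,b} + ((c.X)\{a,c} + 0\{a,b}\{a,c}) + a.(X\{a,c} + (X + X))\{a})\{a,c} + ((rec X. (b.X\{a})\{a,b} + ((c.X)\{a,c} + 0\{a,b}\{a,c}) + a.(X\{a,c} + (X + X))\{a}) + (rec X. (b.X\{a})\{a,b} + ((c.X)\{a,c} + 0\{a,b}\{a,c}) + a.(X\{a,c} + (X + X))\{a})))\{a} → stopped
Reachable graph of Q (2 states):
  v0 = (b.(rec X. (b.X\{a})\{a,b} + ((c.X)\{a,c} + 0\{a,b}\{a,c}) + a.(X\{a,c} + (X + X))\{a})\{a})\{a,b} + ((c.(rec X. (b.X\{a})\{a,b} + ((c.X)\{a,c} + 0\{a,b}\{a,c}) + a.(X\{a,c} + (X + X))\{a}))\{a,c} + 0\{a,b}\{a,c}) + a.((rec X. (b.X\{a})\{a,b} + ((c.X)\{a,c} + 0\{a,b}\{a,c}) + a.(X\{a,c} + (X + X))\{a})\{a,c} + ((rec X. (b.X\{a})\{a,b} + ((c.X)\{a,c} + 0\{a,b}\{a,c}) + a.(X\{a,c} + (X + X))\{a}) + (rec X. (b.X\{a})\{a,b} + ((c.X)\{a,c} + 0\{a,b}\{a,c}) + a.(X\{a,c} + (X + X))\{a})))\{a} → =a=> v1
  v1 = ((rec X. (b.X\{a})\{a,b} + ((c.X)\{a,c} + 0\{a,b}\{a,c}) + a.(X\{a,c} + (X + X))\{a})\{a,c} + ((rec X. (b.X\{a})\{a,b} + ((c.X)\{a,c} + 0\{a,b}\{a,c}) + a.(X\{a,c} + (X + X))\{a}) + (rec X. (b.X\{a})\{a,b} + ((c.X)\{a,c} + 0\{a,b}\{a,c}) + a.(X\{a,c} + (X + X))\{a})))\{a} → stopped
Partition-refinement fixed point:
  B0 = {u0, v0}
  B1 = {u1, v1}
u0 ∈ B0, v0 ∈ B0 → same block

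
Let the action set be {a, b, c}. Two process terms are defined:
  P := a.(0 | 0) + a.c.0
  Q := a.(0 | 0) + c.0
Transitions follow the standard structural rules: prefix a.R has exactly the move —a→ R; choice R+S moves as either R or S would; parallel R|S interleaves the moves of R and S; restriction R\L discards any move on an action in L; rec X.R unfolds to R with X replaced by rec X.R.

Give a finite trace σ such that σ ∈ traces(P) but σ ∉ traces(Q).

LTS(P): 4 reachable states
  s0 = a.(0 | 0) + a.c.0 :: =a=> s1, =a=> s2
  s1 = 0 | 0 :: deadlocked
  s2 = c.0 :: =c=> s3
  s3 = 0 :: deadlocked
LTS(Q): 3 reachable states
  t0 = a.(0 | 0) + c.0 :: =a=> t1, =c=> t2
  t1 = 0 | 0 :: deadlocked
  t2 = 0 :: deadlocked
Executing ac from P (initial set {s0}):
  after a @ step 1: {s1, s2}
  after c @ step 2: {s3}
  ✓ P
Executing ac from Q (initial set {t0}):
  after a @ step 1: {t1}
  after c @ step 2: ∅ (Q stuck)

ac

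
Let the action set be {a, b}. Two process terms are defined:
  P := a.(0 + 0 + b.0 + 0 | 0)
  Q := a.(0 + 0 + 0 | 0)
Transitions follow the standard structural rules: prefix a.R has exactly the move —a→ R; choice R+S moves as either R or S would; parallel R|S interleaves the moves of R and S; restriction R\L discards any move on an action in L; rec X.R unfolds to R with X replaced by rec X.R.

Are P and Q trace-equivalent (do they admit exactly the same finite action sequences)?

P's transition system — 3 states:
  s0 = a.(0 + 0 + b.0 + 0 | 0) has moves -a-> s1
  s1 = 0 + 0 + b.0 + 0 | 0 has moves -b-> s2
  s2 = 0 has moves ∅
Q's transition system — 2 states:
  t0 = a.(0 + 0 + 0 | 0) has moves -a-> t1
  t1 = 0 + 0 + 0 | 0 has moves ∅
Executing ab from P (initial set {s0}):
  [1] a ⇒ {s1}
  [2] b ⇒ {s2}
  — P admits the full trace.
Executing ab from Q (initial set {t0}):
  [1] a ⇒ {t1}
  [2] b ⇒ ∅  — Q cannot continue

traces(P) ≠ traces(Q) — witness ⟨ab⟩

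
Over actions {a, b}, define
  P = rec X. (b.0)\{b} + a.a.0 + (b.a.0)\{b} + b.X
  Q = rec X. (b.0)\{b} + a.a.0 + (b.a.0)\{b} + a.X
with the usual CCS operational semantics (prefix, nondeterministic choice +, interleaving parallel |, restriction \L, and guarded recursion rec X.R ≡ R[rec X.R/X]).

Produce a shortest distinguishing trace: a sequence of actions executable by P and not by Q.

LTS(P): 3 reachable states
  m0 = rec X. (b.0)\{b} + a.a.0 + (b.a.0)\{b} + b.X :: -a-> m1, -b-> m0
  m1 = a.0 :: -a-> m2
  m2 = 0 :: ∅
LTS(Q): 3 reachable states
  n0 = rec X. (b.0)\{b} + a.a.0 + (b.a.0)\{b} + a.X :: -a-> n0, -a-> n1
  n1 = a.0 :: -a-> n2
  n2 = 0 :: ∅
Executing b from P (initial set {m0}):
  [1] b ⇒ {m0}
  — P admits the full trace.
Executing b from Q (initial set {n0}):
  [1] b ⇒ ∅ (Q stuck)

b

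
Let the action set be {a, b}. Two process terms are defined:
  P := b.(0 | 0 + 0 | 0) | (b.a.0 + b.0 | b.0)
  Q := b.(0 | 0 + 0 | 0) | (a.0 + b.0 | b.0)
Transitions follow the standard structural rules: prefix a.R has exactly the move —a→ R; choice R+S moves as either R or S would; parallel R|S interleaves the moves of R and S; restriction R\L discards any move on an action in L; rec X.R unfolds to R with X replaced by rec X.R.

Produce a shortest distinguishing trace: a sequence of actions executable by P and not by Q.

bab

P's transition system — 12 states:
  u0 = b.(0 | 0 + 0 | 0) | (b.a.0 + b.0 | b.0) → —b→ u1, —b→ u2, —b→ u3, —b→ u4
  u1 = (0 | 0 + 0 | 0) | (b.a.0 + b.0 | b.0) → —b→ u5, —b→ u6, —b→ u7
  u2 = b.(0 | 0 + 0 | 0) | (0 | b.0) → —b→ u5, —b→ u8
  u3 = b.(0 | 0 + 0 | 0) | (b.0 | 0) → —b→ u6, —b→ u8
  u4 = b.(0 | 0 + 0 | 0) | a.0 → —a→ u9, —b→ u7
  u5 = (0 | 0 + 0 | 0) | (0 | b.0) → —b→ u10
  u6 = (0 | 0 + 0 | 0) | (b.0 | 0) → —b→ u10
  u7 = (0 | 0 + 0 | 0) | a.0 → —a→ u11
  u8 = b.(0 | 0 + 0 | 0) | (0 | 0) → —b→ u10
  u9 = b.(0 | 0 + 0 | 0) | 0 → —b→ u11
  u10 = (0 | 0 + 0 | 0) | (0 | 0) → stopped
  u11 = (0 | 0 + 0 | 0) | 0 → stopped
Q's transition system — 10 states:
  v0 = b.(0 | 0 + 0 | 0) | (a.0 + b.0 | b.0) → —a→ v1, —b→ v2, —b→ v3, —b→ v4
  v1 = b.(0 | 0 + 0 | 0) | 0 → —b→ v5
  v2 = (0 | 0 + 0 | 0) | (a.0 + b.0 | b.0) → —a→ v5, —b→ v6, —b→ v7
  v3 = b.(0 | 0 + 0 | 0) | (0 | b.0) → —b→ v6, —b→ v8
  v4 = b.(0 | 0 + 0 | 0) | (b.0 | 0) → —b→ v7, —b→ v8
  v5 = (0 | 0 + 0 | 0) | 0 → stopped
  v6 = (0 | 0 + 0 | 0) | (0 | b.0) → —b→ v9
  v7 = (0 | 0 + 0 | 0) | (b.0 | 0) → —b→ v9
  v8 = b.(0 | 0 + 0 | 0) | (0 | 0) → —b→ v9
  v9 = (0 | 0 + 0 | 0) | (0 | 0) → stopped
Trace ⟨bab⟩ through P, begin at {u0}:
  after b @ step 1: {u1, u2, u3, u4}
  after a @ step 2: {u9}
  after b @ step 3: {u11}
  ✓ P
Trace ⟨bab⟩ through Q, begin at {v0}:
  after b @ step 1: {v2, v3, v4}
  after a @ step 2: {v5}
  after b @ step 3: ∅ (Q stuck)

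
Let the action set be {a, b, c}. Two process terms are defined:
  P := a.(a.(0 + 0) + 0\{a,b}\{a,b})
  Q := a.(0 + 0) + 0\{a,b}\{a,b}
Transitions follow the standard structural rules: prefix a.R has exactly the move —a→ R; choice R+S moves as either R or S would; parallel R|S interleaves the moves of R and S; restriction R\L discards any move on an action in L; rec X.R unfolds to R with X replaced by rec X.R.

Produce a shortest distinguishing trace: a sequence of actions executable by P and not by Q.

P's transition system — 3 states:
  s0 = a.(a.(0 + 0) + 0\{a,b}\{a,b}) | --a--▸ s1
  s1 = a.(0 + 0) + 0\{a,b}\{a,b} | --a--▸ s2
  s2 = 0 + 0 | deadlocked
Q's transition system — 2 states:
  t0 = a.(0 + 0) + 0\{a,b}\{a,b} | --a--▸ t1
  t1 = 0 + 0 | deadlocked
Run σ = ⟨aa⟩ on P: start {s0}
  step 1 (a): {s1}
  step 2 (a): {s2}
  ✓ P
Run σ = ⟨aa⟩ on Q: start {t0}
  step 1 (a): {t1}
  step 2 (a): ∅  — Q cannot continue

aa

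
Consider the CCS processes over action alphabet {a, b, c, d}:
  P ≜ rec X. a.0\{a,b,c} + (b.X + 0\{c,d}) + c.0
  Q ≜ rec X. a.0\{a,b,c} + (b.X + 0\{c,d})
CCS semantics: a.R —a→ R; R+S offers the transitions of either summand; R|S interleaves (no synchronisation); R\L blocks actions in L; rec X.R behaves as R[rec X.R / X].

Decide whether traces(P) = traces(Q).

trace-distinct — witness ⟨c⟩

P's transition system — 3 states:
  s0 = rec X. a.0\{a,b,c} + (b.X + 0\{c,d}) + c.0 | -a-> s1, -b-> s0, -c-> s2
  s1 = 0\{a,b,c} | ∅
  s2 = 0 | ∅
Q's transition system — 2 states:
  t0 = rec X. a.0\{a,b,c} + (b.X + 0\{c,d}) | -a-> t1, -b-> t0
  t1 = 0\{a,b,c} | ∅
Run σ = ⟨c⟩ on P: start {s0}
  step 1 (c): {s2}
  ✓ P
Run σ = ⟨c⟩ on Q: start {t0}
  step 1 (c): ∅  — Q cannot continue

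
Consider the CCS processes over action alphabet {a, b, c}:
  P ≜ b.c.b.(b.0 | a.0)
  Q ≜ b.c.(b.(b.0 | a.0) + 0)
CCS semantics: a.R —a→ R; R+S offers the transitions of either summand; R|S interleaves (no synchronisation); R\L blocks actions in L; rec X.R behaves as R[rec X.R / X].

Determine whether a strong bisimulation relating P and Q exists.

P ~ Q

Reachable graph of P (7 states):
  u0 = b.c.b.(b.0 | a.0) | ··b··> u1
  u1 = c.b.(b.0 | a.0) | ··c··> u2
  u2 = b.(b.0 | a.0) | ··b··> u3
  u3 = b.0 | a.0 | ··a··> u4, ··b··> u5
  u4 = b.0 | 0 | ··b··> u6
  u5 = 0 | a.0 | ··a··> u6
  u6 = 0 | 0 | (no moves)
Reachable graph of Q (7 states):
  v0 = b.c.(b.(b.0 | a.0) + 0) | ··b··> v1
  v1 = c.(b.(b.0 | a.0) + 0) | ··c··> v2
  v2 = b.(b.0 | a.0) + 0 | ··b··> v3
  v3 = b.0 | a.0 | ··a··> v4, ··b··> v5
  v4 = b.0 | 0 | ··b··> v6
  v5 = 0 | a.0 | ··a··> v6
  v6 = 0 | 0 | (no moves)
Coarsest stable partition (strong bisimilarity classes):
  B0 = {u0, v0}
  B1 = {u1, v1}
  B2 = {u2, v2}
  B3 = {u3, v3}
  B4 = {u5, v5}
  B5 = {u6, v6}
  B6 = {u4, v4}
u0 ∈ B0, v0 ∈ B0 → same block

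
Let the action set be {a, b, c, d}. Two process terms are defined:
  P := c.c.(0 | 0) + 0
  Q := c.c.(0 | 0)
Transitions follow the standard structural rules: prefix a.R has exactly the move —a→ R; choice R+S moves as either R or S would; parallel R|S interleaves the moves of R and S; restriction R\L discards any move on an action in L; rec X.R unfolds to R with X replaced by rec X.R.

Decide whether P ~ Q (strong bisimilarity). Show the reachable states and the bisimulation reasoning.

bisimilar

LTS(P): 3 reachable states
  u0 = c.c.(0 | 0) + 0 → ··c··> u1
  u1 = c.(0 | 0) → ··c··> u2
  u2 = 0 | 0 → ∅
LTS(Q): 3 reachable states
  v0 = c.c.(0 | 0) → ··c··> v1
  v1 = c.(0 | 0) → ··c··> v2
  v2 = 0 | 0 → ∅
Partition-refinement fixed point:
  B0 = {u0, v0}
  B1 = {u1, v1}
  B2 = {u2, v2}
u0 ∈ B0, v0 ∈ B0 → same block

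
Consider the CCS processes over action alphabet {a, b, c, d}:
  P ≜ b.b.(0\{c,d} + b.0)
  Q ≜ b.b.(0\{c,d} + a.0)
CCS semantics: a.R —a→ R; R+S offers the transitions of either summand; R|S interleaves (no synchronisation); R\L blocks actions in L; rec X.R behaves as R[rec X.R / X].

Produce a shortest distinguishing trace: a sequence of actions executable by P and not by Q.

P's transition system — 4 states:
  s0 = b.b.(0\{c,d} + b.0) :: --b--▸ s1
  s1 = b.(0\{c,d} + b.0) :: --b--▸ s2
  s2 = 0\{c,d} + b.0 :: --b--▸ s3
  s3 = 0 :: ∅
Q's transition system — 4 states:
  t0 = b.b.(0\{c,d} + a.0) :: --b--▸ t1
  t1 = b.(0\{c,d} + a.0) :: --b--▸ t2
  t2 = 0\{c,d} + a.0 :: --a--▸ t3
  t3 = 0 :: ∅
Run σ = ⟨bbb⟩ on P: start {s0}
  after b @ step 1: {s1}
  after b @ step 2: {s2}
  after b @ step 3: {s3}
  ✓ P
Run σ = ⟨bbb⟩ on Q: start {t0}
  after b @ step 1: {t1}
  after b @ step 2: {t2}
  after b @ step 3: no successor for Q

bbb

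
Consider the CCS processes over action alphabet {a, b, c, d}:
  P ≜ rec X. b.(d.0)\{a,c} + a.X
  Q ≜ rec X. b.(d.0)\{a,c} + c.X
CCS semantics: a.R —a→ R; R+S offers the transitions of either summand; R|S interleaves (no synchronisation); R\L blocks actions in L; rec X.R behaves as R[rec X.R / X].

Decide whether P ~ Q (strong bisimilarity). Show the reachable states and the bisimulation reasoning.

LTS(P): 3 reachable states
  m0 = rec X. b.(d.0)\{a,c} + a.X ⊢ =a=> m0, =b=> m1
  m1 = (d.0)\{a,c} ⊢ =d=> m2
  m2 = 0\{a,c} ⊢ ∅
LTS(Q): 3 reachable states
  n0 = rec X. b.(d.0)\{a,c} + c.X ⊢ =b=> n1, =c=> n0
  n1 = (d.0)\{a,c} ⊢ =d=> n2
  n2 = 0\{a,c} ⊢ ∅
Partition-refinement fixed point:
  B0 = {m0}
  B1 = {m1, n1}
  B2 = {m2, n2}
  B3 = {n0}
m0 ∈ B0, n0 ∈ B3 → different blocks

P ≁ Q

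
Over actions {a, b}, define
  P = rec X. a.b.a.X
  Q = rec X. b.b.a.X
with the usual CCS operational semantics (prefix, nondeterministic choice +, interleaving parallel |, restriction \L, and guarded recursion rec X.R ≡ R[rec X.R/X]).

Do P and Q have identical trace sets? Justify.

Reachable graph of P (3 states):
  p0 = rec X. a.b.a.X :: --a--▸ p1
  p1 = b.a.(rec X. a.b.a.X) :: --b--▸ p2
  p2 = a.(rec X. a.b.a.X) :: --a--▸ p0
Reachable graph of Q (3 states):
  q0 = rec X. b.b.a.X :: --b--▸ q1
  q1 = b.a.(rec X. b.b.a.X) :: --b--▸ q2
  q2 = a.(rec X. b.b.a.X) :: --a--▸ q0
Trace ⟨a⟩ through P, begin at {p0}:
  after a @ step 1: {p1}
  ✓ P
Trace ⟨a⟩ through Q, begin at {q0}:
  after a @ step 1: ∅ (Q stuck)

NO — witness ⟨a⟩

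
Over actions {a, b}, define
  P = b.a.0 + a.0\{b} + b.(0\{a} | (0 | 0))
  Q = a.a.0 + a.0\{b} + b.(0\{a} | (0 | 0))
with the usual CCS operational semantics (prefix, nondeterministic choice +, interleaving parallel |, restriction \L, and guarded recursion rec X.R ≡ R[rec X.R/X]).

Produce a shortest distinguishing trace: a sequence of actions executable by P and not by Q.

P's transition system — 5 states:
  u0 = b.a.0 + a.0\{b} + b.(0\{a} | (0 | 0)) :: -a-> u1, -b-> u2, -b-> u3
  u1 = 0\{b} :: ∅
  u2 = 0\{a} | (0 | 0) :: ∅
  u3 = a.0 :: -a-> u4
  u4 = 0 :: ∅
Q's transition system — 5 states:
  v0 = a.a.0 + a.0\{b} + b.(0\{a} | (0 | 0)) :: -a-> v1, -a-> v2, -b-> v3
  v1 = 0\{b} :: ∅
  v2 = a.0 :: -a-> v4
  v3 = 0\{a} | (0 | 0) :: ∅
  v4 = 0 :: ∅
Trace ⟨ba⟩ through P, begin at {u0}:
  step 1 (b): {u2, u3}
  step 2 (a): {u4}
  P completes σ.
Trace ⟨ba⟩ through Q, begin at {v0}:
  step 1 (b): {v3}
  step 2 (a): ∅ (Q stuck)

ba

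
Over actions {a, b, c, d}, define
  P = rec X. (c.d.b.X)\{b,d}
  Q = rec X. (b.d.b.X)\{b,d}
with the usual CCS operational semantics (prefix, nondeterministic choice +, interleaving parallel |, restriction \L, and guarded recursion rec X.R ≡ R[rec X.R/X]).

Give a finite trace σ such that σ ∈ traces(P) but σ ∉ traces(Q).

Reachable graph of P (2 states):
  p0 = rec X. (c.d.b.X)\{b,d} ⊢ —c→ p1
  p1 = (d.b.(rec X. (c.d.b.X)\{b,d}))\{b,d} ⊢ ∅
Reachable graph of Q (1 states):
  q0 = rec X. (b.d.b.X)\{b,d} ⊢ ∅
Executing c from P (initial set {p0}):
  [1] c ⇒ {p1}
  ✓ P
Executing c from Q (initial set {q0}):
  [1] c ⇒ no successor for Q

c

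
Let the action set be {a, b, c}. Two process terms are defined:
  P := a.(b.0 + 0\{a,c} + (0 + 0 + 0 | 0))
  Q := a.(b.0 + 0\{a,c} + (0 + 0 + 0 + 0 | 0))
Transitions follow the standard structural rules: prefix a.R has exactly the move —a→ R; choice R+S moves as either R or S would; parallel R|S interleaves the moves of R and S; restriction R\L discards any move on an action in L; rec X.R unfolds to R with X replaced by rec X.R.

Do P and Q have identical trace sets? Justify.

P's transition system — 3 states:
  u0 = a.(b.0 + 0\{a,c} + (0 + 0 + 0 | 0)) has moves —a→ u1
  u1 = b.0 + 0\{a,c} + (0 + 0 + 0 | 0) has moves —b→ u2
  u2 = 0 has moves deadlocked
Q's transition system — 3 states:
  v0 = a.(b.0 + 0\{a,c} + (0 + 0 + 0 + 0 | 0)) has moves —a→ v1
  v1 = b.0 + 0\{a,c} + (0 + 0 + 0 + 0 | 0) has moves —b→ v2
  v2 = 0 has moves deadlocked
Coarsest stable partition (strong bisimilarity classes):
  B0 = {u0, v0}
  B1 = {u1, v1}
  B2 = {u2, v2}
u0 ∈ B0, v0 ∈ B0 → same block
Bisimilar ⇒ trace-equivalent.

YES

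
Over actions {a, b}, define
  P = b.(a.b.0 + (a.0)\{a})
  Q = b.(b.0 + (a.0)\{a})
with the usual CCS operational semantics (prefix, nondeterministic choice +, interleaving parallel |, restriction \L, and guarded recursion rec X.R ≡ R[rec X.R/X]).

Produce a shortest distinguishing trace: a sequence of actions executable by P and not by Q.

ba

Reachable graph of P (4 states):
  u0 = b.(a.b.0 + (a.0)\{a}) → ··b··> u1
  u1 = a.b.0 + (a.0)\{a} → ··a··> u2
  u2 = b.0 → ··b··> u3
  u3 = 0 → ∅
Reachable graph of Q (3 states):
  v0 = b.(b.0 + (a.0)\{a}) → ··b··> v1
  v1 = b.0 + (a.0)\{a} → ··b··> v2
  v2 = 0 → ∅
Trace ⟨ba⟩ through P, begin at {u0}:
  [1] b ⇒ {u1}
  [2] a ⇒ {u2}
  — P admits the full trace.
Trace ⟨ba⟩ through Q, begin at {v0}:
  [1] b ⇒ {v1}
  [2] a ⇒ ∅ (Q stuck)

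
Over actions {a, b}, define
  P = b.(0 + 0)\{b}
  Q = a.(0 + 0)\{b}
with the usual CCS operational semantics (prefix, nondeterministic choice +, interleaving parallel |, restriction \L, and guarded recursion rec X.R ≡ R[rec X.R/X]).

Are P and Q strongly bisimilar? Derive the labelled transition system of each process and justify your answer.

P's transition system — 2 states:
  s0 = b.(0 + 0)\{b} :: ··b··> s1
  s1 = (0 + 0)\{b} :: stopped
Q's transition system — 2 states:
  t0 = a.(0 + 0)\{b} :: ··a··> t1
  t1 = (0 + 0)\{b} :: stopped
Coarsest stable partition (strong bisimilarity classes):
  B0 = {s0}
  B1 = {s1, t1}
  B2 = {t0}
s0 ∈ B0, t0 ∈ B2 → different blocks

not bisimilar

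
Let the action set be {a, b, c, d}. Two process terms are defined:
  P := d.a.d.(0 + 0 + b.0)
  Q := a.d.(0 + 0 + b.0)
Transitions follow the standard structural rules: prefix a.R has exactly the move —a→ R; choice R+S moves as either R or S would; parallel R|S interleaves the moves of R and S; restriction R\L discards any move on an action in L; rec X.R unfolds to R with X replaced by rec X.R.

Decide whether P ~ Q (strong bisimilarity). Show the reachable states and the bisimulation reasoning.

LTS(P): 5 reachable states
  u0 = d.a.d.(0 + 0 + b.0) → —d→ u1
  u1 = a.d.(0 + 0 + b.0) → —a→ u2
  u2 = d.(0 + 0 + b.0) → —d→ u3
  u3 = 0 + 0 + b.0 → —b→ u4
  u4 = 0 → stopped
LTS(Q): 4 reachable states
  v0 = a.d.(0 + 0 + b.0) → —a→ v1
  v1 = d.(0 + 0 + b.0) → —d→ v2
  v2 = 0 + 0 + b.0 → —b→ v3
  v3 = 0 → stopped
Partition-refinement fixed point:
  B0 = {u0}
  B1 = {u1, v0}
  B2 = {u2, v1}
  B3 = {u3, v2}
  B4 = {u4, v3}
u0 ∈ B0, v0 ∈ B1 → different blocks

not bisimilar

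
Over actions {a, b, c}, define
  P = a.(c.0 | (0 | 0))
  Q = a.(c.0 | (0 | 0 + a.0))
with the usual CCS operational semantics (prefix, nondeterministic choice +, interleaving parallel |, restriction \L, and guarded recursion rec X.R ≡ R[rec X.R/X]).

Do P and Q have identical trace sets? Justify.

trace-distinct — witness ⟨aa⟩

LTS(P): 3 reachable states
  p0 = a.(c.0 | (0 | 0)) → -a-> p1
  p1 = c.0 | (0 | 0) → -c-> p2
  p2 = 0 | (0 | 0) → stopped
LTS(Q): 5 reachable states
  q0 = a.(c.0 | (0 | 0 + a.0)) → -a-> q1
  q1 = c.0 | (0 | 0 + a.0) → -a-> q2, -c-> q3
  q2 = c.0 | 0 → -c-> q4
  q3 = 0 | (0 | 0 + a.0) → -a-> q4
  q4 = 0 | 0 → stopped
Run σ = ⟨aa⟩ on Q: start {q0}
  [1] a ⇒ {q1}
  [2] a ⇒ {q2}
  ✓ Q
Run σ = ⟨aa⟩ on P: start {p0}
  [1] a ⇒ {p1}
  [2] a ⇒ ∅  — P cannot continue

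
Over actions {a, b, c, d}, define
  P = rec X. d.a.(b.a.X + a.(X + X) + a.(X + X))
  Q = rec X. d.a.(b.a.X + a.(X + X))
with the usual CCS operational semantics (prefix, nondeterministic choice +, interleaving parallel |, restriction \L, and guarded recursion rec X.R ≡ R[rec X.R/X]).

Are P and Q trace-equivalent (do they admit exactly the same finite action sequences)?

Reachable graph of P (5 states):
  m0 = rec X. d.a.(b.a.X + a.(X + X) + a.(X + X)) | —d→ m1
  m1 = a.(b.a.(rec X. d.a.(b.a.X + a.(X + X) + a.(X + X))) + a.((rec X. d.a.(b.a.X + a.(X + X) + a.(X + X))) + (rec X. d.a.(b.a.X + a.(X + X) + a.(X + X)))) + a.((rec X. d.a.(b.a.X + a.(X + X) + a.(X + X))) + (rec X. d.a.(b.a.X + a.(X + X) + a.(X + X))))) | —a→ m2
  m2 = b.a.(rec X. d.a.(b.a.X + a.(X + X) + a.(X + X))) + a.((rec X. d.a.(b.a.X + a.(X + X) + a.(X + X))) + (rec X. d.a.(b.a.X + a.(X + X) + a.(X + X)))) + a.((rec X. d.a.(b.a.X + a.(X + X) + a.(X + X))) + (rec X. d.a.(b.a.X + a.(X + X) + a.(X + X)))) | —a→ m3, —b→ m4
  m3 = (rec X. d.a.(b.a.X + a.(X + X) + a.(X + X))) + (rec X. d.a.(b.a.X + a.(X + X) + a.(X + X))) | —d→ m1
  m4 = a.(rec X. d.a.(b.a.X + a.(X + X) + a.(X + X))) | —a→ m0
Reachable graph of Q (5 states):
  n0 = rec X. d.a.(b.a.X + a.(X + X)) | —d→ n1
  n1 = a.(b.a.(rec X. d.a.(b.a.X + a.(X + X))) + a.((rec X. d.a.(b.a.X + a.(X + X))) + (rec X. d.a.(b.a.X + a.(X + X))))) | —a→ n2
  n2 = b.a.(rec X. d.a.(b.a.X + a.(X + X))) + a.((rec X. d.a.(b.a.X + a.(X + X))) + (rec X. d.a.(b.a.X + a.(X + X)))) | —a→ n3, —b→ n4
  n3 = (rec X. d.a.(b.a.X + a.(X + X))) + (rec X. d.a.(b.a.X + a.(X + X))) | —d→ n1
  n4 = a.(rec X. d.a.(b.a.X + a.(X + X))) | —a→ n0
Partition-refinement fixed point:
  B0 = {m0, m3, n0, n3}
  B1 = {m1, n1}
  B2 = {m2, n2}
  B3 = {m4, n4}
m0 ∈ B0, n0 ∈ B0 → same block
Bisimilar ⇒ trace-equivalent.

YES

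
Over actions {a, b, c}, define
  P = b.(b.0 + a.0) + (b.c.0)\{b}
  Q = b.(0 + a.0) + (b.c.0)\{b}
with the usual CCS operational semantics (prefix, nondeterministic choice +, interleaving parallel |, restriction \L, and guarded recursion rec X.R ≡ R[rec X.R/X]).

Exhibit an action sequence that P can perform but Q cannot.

bb

Reachable graph of P (3 states):
  s0 = b.(b.0 + a.0) + (b.c.0)\{b} | —b→ s1
  s1 = b.0 + a.0 | —a→ s2, —b→ s2
  s2 = 0 | deadlocked
Reachable graph of Q (3 states):
  t0 = b.(0 + a.0) + (b.c.0)\{b} | —b→ t1
  t1 = 0 + a.0 | —a→ t2
  t2 = 0 | deadlocked
Trace ⟨bb⟩ through P, begin at {s0}:
  after b @ step 1: {s1}
  after b @ step 2: {s2}
  — P admits the full trace.
Trace ⟨bb⟩ through Q, begin at {t0}:
  after b @ step 1: {t1}
  after b @ step 2: no successor for Q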